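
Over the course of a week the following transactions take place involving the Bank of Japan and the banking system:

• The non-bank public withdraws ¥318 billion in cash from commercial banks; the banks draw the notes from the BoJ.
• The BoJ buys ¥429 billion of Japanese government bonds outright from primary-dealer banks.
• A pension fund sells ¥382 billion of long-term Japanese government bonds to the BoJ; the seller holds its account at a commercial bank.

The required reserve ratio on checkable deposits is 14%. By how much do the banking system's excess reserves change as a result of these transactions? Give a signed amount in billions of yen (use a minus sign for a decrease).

+¥484.04 billion

Currency withdrawal ¥318 billion: reserves −¥318B, deposits −¥318B.
OMO purchase (from banks) ¥429 billion: reserves +¥429B, deposits 0.
Asset purchase (from non-banks) ¥382 billion: reserves +¥382B, deposits +¥382B.
Totals: Δreserves = +¥493B, Δdeposits = +¥64B.
Δrequired reserves = 14% × +¥64B = +¥8.96B.
Δexcess reserves = Δreserves − Δrequired = +¥493B − (+¥8.96B) = +¥484.04 billion.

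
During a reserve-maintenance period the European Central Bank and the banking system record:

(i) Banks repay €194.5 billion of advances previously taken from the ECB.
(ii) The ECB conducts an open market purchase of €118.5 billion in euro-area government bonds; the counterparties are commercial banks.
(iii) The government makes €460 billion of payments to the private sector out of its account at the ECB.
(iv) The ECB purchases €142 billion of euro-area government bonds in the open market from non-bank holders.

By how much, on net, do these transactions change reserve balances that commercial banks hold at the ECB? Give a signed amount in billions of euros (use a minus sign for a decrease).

Discount-window repayment €194.5 billion: repayment is debited from reserves → −€194.5B.
OMO purchase (from banks) €118.5 billion: the ECB pays by crediting reserve accounts → +€118.5B.
Government spending €460 billion: government payments flow into bank reserve accounts → +€460B.
Asset purchase (from non-banks) €142 billion: the ECB pays by crediting reserve accounts → +€142B.
Net: −194.5 + 118.5 + 460 + 142 = +€526 billion.

+€526 billion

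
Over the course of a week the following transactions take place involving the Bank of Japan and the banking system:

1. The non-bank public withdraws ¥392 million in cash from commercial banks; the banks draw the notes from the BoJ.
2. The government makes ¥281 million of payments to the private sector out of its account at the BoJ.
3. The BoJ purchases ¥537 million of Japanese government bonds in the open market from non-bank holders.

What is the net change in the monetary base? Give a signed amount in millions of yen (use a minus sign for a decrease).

Currency withdrawal ¥392 million: just a shift between currency and reserves — both are base money → 0.
Government spending ¥281 million: a non-base liability converts back to reserves → +¥281M.
Asset purchase (from non-banks) ¥537 million: BoJ balance sheet expands → +¥537M.
Net: 0 + 281 + 537 = +¥818 million.

+¥818 million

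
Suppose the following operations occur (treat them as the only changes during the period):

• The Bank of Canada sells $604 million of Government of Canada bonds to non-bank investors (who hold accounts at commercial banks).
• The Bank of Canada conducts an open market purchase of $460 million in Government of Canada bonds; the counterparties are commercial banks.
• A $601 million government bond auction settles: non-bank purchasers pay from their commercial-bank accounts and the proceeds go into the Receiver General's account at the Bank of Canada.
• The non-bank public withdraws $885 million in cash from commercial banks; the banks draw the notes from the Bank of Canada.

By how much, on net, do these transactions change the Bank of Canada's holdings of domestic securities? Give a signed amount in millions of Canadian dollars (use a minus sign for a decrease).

Asset sale (to non-banks) $604 million: securities removed from the Bank of Canada's portfolio → −$604M.
OMO purchase (from banks) $460 million: securities added to the Bank of Canada's portfolio → +$460M.
Government account inflow $601 million: the Bank of Canada's securities portfolio is untouched → 0.
Currency withdrawal $885 million: the Bank of Canada's securities portfolio is untouched → 0.
Net: −604 + 460 + 0 + 0 = -$144 million.

-$144 million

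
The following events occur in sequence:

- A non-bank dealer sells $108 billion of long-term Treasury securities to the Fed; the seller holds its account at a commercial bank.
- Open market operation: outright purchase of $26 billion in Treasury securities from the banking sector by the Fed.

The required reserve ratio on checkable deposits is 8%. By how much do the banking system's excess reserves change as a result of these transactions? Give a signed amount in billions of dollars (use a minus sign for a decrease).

Asset purchase (from non-banks) $108 billion: reserves +$108B, deposits +$108B.
OMO purchase (from banks) $26 billion: reserves +$26B, deposits 0.
Totals: Δreserves = +$134B, Δdeposits = +$108B.
Δrequired reserves = 8% × +$108B = +$8.64B.
Δexcess reserves = Δreserves − Δrequired = +$134B − (+$8.64B) = +$125.36 billion.

+$125.36 billion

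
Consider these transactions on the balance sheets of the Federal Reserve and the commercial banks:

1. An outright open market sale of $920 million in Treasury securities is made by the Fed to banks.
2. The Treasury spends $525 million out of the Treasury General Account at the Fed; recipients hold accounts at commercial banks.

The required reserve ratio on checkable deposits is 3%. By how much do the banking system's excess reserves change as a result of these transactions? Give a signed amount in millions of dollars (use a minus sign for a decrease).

-$410.75 million

OMO sale (to banks) $920 million: reserves −$920M, deposits 0.
Government spending $525 million: reserves +$525M, deposits +$525M.
Totals: Δreserves = −$395M, Δdeposits = +$525M.
Δrequired reserves = 3% × +$525M = +$15.75M.
Δexcess reserves = Δreserves − Δrequired = −$395M − (+$15.75M) = -$410.75 million.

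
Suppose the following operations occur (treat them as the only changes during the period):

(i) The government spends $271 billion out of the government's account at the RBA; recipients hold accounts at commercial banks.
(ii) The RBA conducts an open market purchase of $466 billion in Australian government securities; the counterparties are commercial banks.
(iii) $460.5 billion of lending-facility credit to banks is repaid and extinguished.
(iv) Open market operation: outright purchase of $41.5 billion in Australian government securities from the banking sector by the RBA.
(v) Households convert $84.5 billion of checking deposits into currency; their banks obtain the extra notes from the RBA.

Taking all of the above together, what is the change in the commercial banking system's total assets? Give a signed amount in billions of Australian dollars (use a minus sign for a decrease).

Government spending $271 billion: bank balance sheets expand → +$271B.
OMO purchase (from banks) $466 billion: just an asset swap on bank balance sheets → 0.
Discount-window repayment $460.5 billion: bank balance sheets shrink → −$460.5B.
OMO purchase (from banks) $41.5 billion: just an asset swap on bank balance sheets → 0.
Currency withdrawal $84.5 billion: bank balance sheets shrink → −$84.5B.
Net: 271 + 0 − 460.5 + 0 − 84.5 = -$274 billion.

-$274 billion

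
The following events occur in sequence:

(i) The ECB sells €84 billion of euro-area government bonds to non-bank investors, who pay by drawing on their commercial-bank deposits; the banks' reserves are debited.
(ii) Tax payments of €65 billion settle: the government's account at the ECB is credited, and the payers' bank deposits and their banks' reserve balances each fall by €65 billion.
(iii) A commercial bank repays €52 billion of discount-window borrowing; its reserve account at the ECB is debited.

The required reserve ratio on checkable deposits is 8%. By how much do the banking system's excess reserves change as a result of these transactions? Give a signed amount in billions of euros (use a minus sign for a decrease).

-€189.08 billion

Asset sale (to non-banks) €84 billion: reserves −€84B, deposits −€84B.
Government account inflow €65 billion: reserves −€65B, deposits −€65B.
Discount-window repayment €52 billion: reserves −€52B, deposits 0.
Totals: Δreserves = −€201B, Δdeposits = −€149B.
Δrequired reserves = 8% × −€149B = −€11.92B.
Δexcess reserves = Δreserves − Δrequired = −€201B − (−€11.92B) = -€189.08 billion.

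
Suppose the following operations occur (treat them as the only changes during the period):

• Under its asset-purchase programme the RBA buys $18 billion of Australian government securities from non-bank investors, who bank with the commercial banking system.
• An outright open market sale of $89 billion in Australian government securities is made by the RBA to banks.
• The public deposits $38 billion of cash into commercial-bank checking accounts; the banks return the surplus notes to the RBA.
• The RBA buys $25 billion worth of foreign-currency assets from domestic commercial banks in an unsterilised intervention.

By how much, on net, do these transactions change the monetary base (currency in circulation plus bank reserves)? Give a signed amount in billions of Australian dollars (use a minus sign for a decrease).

Asset purchase (from non-banks) $18 billion: RBA balance sheet expands → +$18B.
OMO sale (to banks) $89 billion: RBA balance sheet contracts → −$89B.
Currency deposit $38 billion: just a shift between currency and reserves — both are base money → 0.
FX purchase $25 billion: RBA balance sheet expands → +$25B.
Net: 18 − 89 + 0 + 25 = -$46 billion.

-$46 billion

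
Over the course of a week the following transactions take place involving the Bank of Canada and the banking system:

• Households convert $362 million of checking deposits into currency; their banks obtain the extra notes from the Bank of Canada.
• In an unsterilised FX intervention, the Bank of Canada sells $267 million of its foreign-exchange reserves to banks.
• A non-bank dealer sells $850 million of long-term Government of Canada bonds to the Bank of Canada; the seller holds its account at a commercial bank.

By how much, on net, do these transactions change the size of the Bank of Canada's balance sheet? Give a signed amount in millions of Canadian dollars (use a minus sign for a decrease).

+$583 million

Currency withdrawal $362 million: only the composition of liabilities changes → 0.
FX sale $267 million: a Bank of Canada asset is shed → −$267M.
Asset purchase (from non-banks) $850 million: a Bank of Canada asset is acquired → +$850M.
Net: 0 − 267 + 850 = +$583 million.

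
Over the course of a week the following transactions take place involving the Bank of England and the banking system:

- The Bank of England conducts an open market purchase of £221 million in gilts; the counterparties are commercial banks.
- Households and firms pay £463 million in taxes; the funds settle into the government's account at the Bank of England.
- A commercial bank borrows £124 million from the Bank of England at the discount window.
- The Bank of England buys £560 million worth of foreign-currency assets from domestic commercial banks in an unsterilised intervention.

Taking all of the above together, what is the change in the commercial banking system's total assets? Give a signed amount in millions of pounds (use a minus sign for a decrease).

OMO purchase (from banks) £221 million: just an asset swap on bank balance sheets → 0.
Government account inflow £463 million: bank balance sheets shrink → −£463M.
Discount-window loan £124 million: bank balance sheets expand → +£124M.
FX purchase £560 million: just an asset swap on bank balance sheets → 0.
Net: 0 − 463 + 124 + 0 = -£339 million.

-£339 million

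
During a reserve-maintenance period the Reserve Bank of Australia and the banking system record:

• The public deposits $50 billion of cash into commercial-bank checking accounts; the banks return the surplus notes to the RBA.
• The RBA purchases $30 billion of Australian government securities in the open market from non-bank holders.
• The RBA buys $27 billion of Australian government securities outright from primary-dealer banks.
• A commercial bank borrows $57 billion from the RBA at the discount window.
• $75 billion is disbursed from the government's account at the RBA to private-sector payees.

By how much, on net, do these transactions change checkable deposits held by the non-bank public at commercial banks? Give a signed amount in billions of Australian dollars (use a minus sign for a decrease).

+$155 billion

RBA balance sheet:
  Assets:      Securities +$57B, Loans to banks +$57B
  Liabilities: Bank reserves +$239B, Currency in circulation −$50B, Government deposits −$75B
Commercial banking system:
  Assets:      Reserves at CB +$239B, Securities −$27B
  Liabilities: Checkable deposits +$155B, Borrowings from CB +$57B
So the change in checkable deposits held by the non-bank public at commercial banks is +$155 billion.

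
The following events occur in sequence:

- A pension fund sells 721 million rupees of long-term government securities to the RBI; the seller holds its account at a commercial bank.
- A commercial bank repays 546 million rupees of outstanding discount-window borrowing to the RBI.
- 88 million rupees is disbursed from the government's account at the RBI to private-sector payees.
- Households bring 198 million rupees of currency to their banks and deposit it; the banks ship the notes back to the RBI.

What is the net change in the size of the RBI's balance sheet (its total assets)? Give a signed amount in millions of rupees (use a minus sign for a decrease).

Asset purchase (from non-banks) 721 million rupees: an RBI asset is acquired → +721M.
Discount-window repayment 546 million rupees: an RBI asset is shed → −546M.
Government spending 88 million rupees: only the composition of liabilities changes → 0.
Currency deposit 198 million rupees: only the composition of liabilities changes → 0.
Net: 721 − 546 + 0 + 0 = +175 million.

+175 million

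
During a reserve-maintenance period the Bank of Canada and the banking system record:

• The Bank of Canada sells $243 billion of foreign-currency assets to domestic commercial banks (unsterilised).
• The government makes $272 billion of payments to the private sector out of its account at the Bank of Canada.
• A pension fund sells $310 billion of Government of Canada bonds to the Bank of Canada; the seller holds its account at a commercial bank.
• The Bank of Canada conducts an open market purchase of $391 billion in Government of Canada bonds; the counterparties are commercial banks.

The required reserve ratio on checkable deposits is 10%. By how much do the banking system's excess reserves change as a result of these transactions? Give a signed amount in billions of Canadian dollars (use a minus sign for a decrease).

FX sale $243 billion: reserves −$243B, deposits 0.
Government spending $272 billion: reserves +$272B, deposits +$272B.
Asset purchase (from non-banks) $310 billion: reserves +$310B, deposits +$310B.
OMO purchase (from banks) $391 billion: reserves +$391B, deposits 0.
Totals: Δreserves = +$730B, Δdeposits = +$582B.
Δrequired reserves = 10% × +$582B = +$58.2B.
Δexcess reserves = Δreserves − Δrequired = +$730B − (+$58.2B) = +$671.8 billion.

+$671.8 billion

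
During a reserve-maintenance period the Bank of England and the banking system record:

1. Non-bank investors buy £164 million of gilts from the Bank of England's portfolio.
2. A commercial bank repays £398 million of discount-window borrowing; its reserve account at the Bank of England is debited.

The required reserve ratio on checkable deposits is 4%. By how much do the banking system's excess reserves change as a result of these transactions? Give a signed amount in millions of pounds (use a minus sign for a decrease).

Asset sale (to non-banks) £164 million: reserves −£164M, deposits −£164M.
Discount-window repayment £398 million: reserves −£398M, deposits 0.
Totals: Δreserves = −£562M, Δdeposits = −£164M.
Δrequired reserves = 4% × −£164M = −£6.56M.
Δexcess reserves = Δreserves − Δrequired = −£562M − (−£6.56M) = -£555.44 million.

-£555.44 million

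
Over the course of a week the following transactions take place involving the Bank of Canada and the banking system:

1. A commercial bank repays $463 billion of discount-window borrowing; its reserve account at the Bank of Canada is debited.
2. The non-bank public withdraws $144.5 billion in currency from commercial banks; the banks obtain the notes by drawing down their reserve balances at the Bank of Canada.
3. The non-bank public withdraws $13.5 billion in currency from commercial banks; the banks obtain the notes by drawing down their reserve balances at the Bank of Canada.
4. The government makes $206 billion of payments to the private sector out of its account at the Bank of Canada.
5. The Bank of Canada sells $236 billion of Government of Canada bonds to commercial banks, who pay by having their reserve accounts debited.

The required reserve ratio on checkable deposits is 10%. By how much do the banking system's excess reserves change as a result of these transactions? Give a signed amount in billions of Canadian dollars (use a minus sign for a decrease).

Discount-window repayment $463 billion: reserves −$463B, deposits 0.
Currency withdrawal $144.5 billion: reserves −$144.5B, deposits −$144.5B.
Currency withdrawal $13.5 billion: reserves −$13.5B, deposits −$13.5B.
Government spending $206 billion: reserves +$206B, deposits +$206B.
OMO sale (to banks) $236 billion: reserves −$236B, deposits 0.
Totals: Δreserves = −$651B, Δdeposits = +$48B.
Δrequired reserves = 10% × +$48B = +$4.8B.
Δexcess reserves = Δreserves − Δrequired = −$651B − (+$4.8B) = -$655.8 billion.

-$655.8 billion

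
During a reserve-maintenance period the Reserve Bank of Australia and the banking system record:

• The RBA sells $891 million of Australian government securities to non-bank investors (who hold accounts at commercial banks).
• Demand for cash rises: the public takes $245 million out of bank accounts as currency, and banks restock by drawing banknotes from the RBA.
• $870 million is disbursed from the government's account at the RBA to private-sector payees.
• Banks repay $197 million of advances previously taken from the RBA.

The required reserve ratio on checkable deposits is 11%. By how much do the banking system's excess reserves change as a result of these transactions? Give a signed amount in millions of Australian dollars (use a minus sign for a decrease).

Asset sale (to non-banks) $891 million: reserves −$891M, deposits −$891M.
Currency withdrawal $245 million: reserves −$245M, deposits −$245M.
Government spending $870 million: reserves +$870M, deposits +$870M.
Discount-window repayment $197 million: reserves −$197M, deposits 0.
Totals: Δreserves = −$463M, Δdeposits = −$266M.
Δrequired reserves = 11% × −$266M = −$29.26M.
Δexcess reserves = Δreserves − Δrequired = −$463M − (−$29.26M) = -$433.74 million.

-$433.74 million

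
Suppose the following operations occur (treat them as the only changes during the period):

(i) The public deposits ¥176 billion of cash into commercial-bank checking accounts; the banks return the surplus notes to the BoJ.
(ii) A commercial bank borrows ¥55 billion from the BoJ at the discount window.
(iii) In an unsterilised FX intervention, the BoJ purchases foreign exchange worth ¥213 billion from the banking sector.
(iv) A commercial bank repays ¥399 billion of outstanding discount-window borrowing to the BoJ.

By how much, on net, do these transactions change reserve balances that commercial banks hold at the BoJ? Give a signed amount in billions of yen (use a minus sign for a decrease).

+¥45 billion

Currency deposit ¥176 billion: returned notes are swapped for reserve credit → +¥176B.
Discount-window loan ¥55 billion: the loan is credited to the bank's reserve account → +¥55B.
FX purchase ¥213 billion: the BoJ pays by crediting reserve accounts → +¥213B.
Discount-window repayment ¥399 billion: repayment is debited from reserves → −¥399B.
Net: 176 + 55 + 213 − 399 = +¥45 billion.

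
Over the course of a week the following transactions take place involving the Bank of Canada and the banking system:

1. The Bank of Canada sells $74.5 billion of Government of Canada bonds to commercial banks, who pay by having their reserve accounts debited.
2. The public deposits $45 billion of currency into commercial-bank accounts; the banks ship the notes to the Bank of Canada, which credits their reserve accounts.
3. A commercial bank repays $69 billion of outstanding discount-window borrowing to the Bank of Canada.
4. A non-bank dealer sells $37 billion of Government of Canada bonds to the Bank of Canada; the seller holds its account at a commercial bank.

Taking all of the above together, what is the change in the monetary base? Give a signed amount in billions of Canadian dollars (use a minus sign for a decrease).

OMO sale (to banks) $74.5 billion: Bank of Canada balance sheet contracts → −$74.5B.
Currency deposit $45 billion: just a shift between currency and reserves — both are base money → 0.
Discount-window repayment $69 billion: Bank of Canada balance sheet contracts → −$69B.
Asset purchase (from non-banks) $37 billion: Bank of Canada balance sheet expands → +$37B.
Net: −74.5 + 0 − 69 + 37 = -$106.5 billion.

-$106.5 billion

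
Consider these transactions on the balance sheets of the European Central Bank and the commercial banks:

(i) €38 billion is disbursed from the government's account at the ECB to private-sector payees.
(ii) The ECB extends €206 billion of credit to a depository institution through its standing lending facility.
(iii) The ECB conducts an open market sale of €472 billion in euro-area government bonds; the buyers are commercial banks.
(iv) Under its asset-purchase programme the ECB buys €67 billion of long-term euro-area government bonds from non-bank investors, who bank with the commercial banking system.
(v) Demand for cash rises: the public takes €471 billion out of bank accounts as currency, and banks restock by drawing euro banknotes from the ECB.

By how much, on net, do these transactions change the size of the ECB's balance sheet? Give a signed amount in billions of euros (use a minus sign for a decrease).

-€199 billion

Government spending €38 billion: only the composition of liabilities changes → 0.
Discount-window loan €206 billion: an ECB asset is acquired → +€206B.
OMO sale (to banks) €472 billion: an ECB asset is shed → −€472B.
Asset purchase (from non-banks) €67 billion: an ECB asset is acquired → +€67B.
Currency withdrawal €471 billion: only the composition of liabilities changes → 0.
Net: 0 + 206 − 472 + 67 + 0 = -€199 billion.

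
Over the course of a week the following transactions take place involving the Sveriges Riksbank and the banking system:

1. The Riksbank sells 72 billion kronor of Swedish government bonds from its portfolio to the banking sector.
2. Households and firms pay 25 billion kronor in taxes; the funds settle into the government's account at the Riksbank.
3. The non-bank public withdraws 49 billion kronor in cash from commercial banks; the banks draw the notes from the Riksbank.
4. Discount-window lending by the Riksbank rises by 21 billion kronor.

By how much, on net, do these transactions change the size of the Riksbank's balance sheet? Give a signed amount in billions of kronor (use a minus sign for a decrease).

-51 billion

Riksbank balance sheet:
  Assets:      Securities −72B, Loans to banks +21B
  Liabilities: Bank reserves −125B, Currency in circulation +49B, Government deposits +25B
Commercial banking system:
  Assets:      Reserves at CB −125B, Securities +72B
  Liabilities: Checkable deposits −74B, Borrowings from CB +21B
Change in total Riksbank assets = -51 billion.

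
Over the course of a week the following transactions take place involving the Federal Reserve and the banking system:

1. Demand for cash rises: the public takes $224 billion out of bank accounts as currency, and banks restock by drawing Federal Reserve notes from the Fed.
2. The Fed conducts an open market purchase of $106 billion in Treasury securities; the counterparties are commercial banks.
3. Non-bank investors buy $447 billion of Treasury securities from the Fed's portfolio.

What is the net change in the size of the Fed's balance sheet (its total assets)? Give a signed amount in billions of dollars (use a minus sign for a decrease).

Fed balance sheet:
  Assets:      Securities −$341B
  Liabilities: Bank reserves −$565B, Currency in circulation +$224B
Commercial banking system:
  Assets:      Reserves at CB −$565B, Securities −$106B
  Liabilities: Checkable deposits −$671B
Change in total Fed assets = -$341 billion.

-$341 billion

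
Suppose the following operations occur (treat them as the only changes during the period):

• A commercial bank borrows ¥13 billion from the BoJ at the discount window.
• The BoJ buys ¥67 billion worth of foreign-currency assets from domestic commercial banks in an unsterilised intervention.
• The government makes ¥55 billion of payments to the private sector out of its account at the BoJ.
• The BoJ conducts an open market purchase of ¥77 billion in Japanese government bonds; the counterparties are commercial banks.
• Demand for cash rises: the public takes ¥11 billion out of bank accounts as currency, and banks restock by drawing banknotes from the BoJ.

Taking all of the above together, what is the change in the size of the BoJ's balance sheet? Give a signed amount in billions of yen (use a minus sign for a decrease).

BoJ balance sheet:
  Assets:      Securities +¥77B, Loans to banks +¥13B, Foreign assets +¥67B
  Liabilities: Bank reserves +¥201B, Currency in circulation +¥11B, Government deposits −¥55B
Commercial banking system:
  Assets:      Reserves at CB +¥201B, Securities −¥77B, Foreign assets −¥67B
  Liabilities: Checkable deposits +¥44B, Borrowings from CB +¥13B
Change in total BoJ assets = +¥157 billion.

+¥157 billion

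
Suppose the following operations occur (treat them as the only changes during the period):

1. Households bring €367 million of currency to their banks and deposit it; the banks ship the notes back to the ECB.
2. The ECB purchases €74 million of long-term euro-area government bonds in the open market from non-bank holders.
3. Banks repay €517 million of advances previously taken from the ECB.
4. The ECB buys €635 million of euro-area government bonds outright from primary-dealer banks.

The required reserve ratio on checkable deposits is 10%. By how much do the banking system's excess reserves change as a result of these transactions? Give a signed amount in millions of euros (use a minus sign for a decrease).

+€514.9 million

Currency deposit €367 million: reserves +€367M, deposits +€367M.
Asset purchase (from non-banks) €74 million: reserves +€74M, deposits +€74M.
Discount-window repayment €517 million: reserves −€517M, deposits 0.
OMO purchase (from banks) €635 million: reserves +€635M, deposits 0.
Totals: Δreserves = +€559M, Δdeposits = +€441M.
Δrequired reserves = 10% × +€441M = +€44.1M.
Δexcess reserves = Δreserves − Δrequired = +€559M − (+€44.1M) = +€514.9 million.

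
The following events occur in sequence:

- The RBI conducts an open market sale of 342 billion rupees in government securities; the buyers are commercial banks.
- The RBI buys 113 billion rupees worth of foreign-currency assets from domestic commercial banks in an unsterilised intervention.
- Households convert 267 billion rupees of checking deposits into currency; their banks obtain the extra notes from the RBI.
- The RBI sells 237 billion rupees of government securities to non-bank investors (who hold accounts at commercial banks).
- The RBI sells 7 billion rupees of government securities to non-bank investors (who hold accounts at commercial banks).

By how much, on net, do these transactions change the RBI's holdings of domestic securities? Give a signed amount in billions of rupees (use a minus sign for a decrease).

-586 billion

OMO sale (to banks) 342 billion rupees: securities removed from the RBI's portfolio → −342B.
FX purchase 113 billion rupees: the RBI's securities portfolio is untouched → 0.
Currency withdrawal 267 billion rupees: the RBI's securities portfolio is untouched → 0.
Asset sale (to non-banks) 237 billion rupees: securities removed from the RBI's portfolio → −237B.
Asset sale (to non-banks) 7 billion rupees: securities removed from the RBI's portfolio → −7B.
Net: −342 + 0 + 0 − 237 − 7 = -586 billion.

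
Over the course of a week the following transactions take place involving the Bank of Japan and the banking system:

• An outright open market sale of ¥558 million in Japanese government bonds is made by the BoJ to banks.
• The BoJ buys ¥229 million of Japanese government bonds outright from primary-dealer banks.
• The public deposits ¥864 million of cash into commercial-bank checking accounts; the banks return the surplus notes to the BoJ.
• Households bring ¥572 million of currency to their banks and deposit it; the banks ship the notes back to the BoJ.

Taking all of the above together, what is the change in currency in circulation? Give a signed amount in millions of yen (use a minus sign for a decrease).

-¥1436 million

OMO sale (to banks) ¥558 million: no currency enters or leaves circulation → 0.
OMO purchase (from banks) ¥229 million: no currency enters or leaves circulation → 0.
Currency deposit ¥864 million: notes return to the central bank → −¥864M.
Currency deposit ¥572 million: notes return to the central bank → −¥572M.
Net: 0 + 0 − 864 − 572 = -¥1436 million.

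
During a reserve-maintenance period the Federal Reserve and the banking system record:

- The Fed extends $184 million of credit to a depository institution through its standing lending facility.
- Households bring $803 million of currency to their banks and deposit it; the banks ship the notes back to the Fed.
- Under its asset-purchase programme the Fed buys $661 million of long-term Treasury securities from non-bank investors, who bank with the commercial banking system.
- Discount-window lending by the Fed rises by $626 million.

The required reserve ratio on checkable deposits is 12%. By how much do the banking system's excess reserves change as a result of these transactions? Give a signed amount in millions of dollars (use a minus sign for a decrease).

Discount-window loan $184 million: reserves +$184M, deposits 0.
Currency deposit $803 million: reserves +$803M, deposits +$803M.
Asset purchase (from non-banks) $661 million: reserves +$661M, deposits +$661M.
Discount-window loan $626 million: reserves +$626M, deposits 0.
Totals: Δreserves = +$2274M, Δdeposits = +$1464M.
Δrequired reserves = 12% × +$1464M = +$175.68M.
Δexcess reserves = Δreserves − Δrequired = +$2274M − (+$175.68M) = +$2098.32 million.

+$2098.32 million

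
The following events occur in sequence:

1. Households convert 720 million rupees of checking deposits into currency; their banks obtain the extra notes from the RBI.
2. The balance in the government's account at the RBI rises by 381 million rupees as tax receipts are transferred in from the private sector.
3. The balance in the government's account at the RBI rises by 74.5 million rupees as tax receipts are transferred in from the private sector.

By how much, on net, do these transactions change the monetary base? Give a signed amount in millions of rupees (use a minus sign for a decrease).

Currency withdrawal 720 million rupees: just a shift between currency and reserves — both are base money → 0.
Government account inflow 381 million rupees: reserves shift to a non-base liability → −381M.
Government account inflow 74.5 million rupees: reserves shift to a non-base liability → −74.5M.
Net: 0 − 381 − 74.5 = -455.5 million.

-455.5 million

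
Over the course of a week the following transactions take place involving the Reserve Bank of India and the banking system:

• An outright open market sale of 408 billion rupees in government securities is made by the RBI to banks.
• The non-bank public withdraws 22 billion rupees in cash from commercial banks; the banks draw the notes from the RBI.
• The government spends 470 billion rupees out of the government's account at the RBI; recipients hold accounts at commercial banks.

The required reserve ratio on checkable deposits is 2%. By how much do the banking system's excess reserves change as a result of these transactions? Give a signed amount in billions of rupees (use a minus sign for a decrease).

OMO sale (to banks) 408 billion rupees: reserves −408B, deposits 0.
Currency withdrawal 22 billion rupees: reserves −22B, deposits −22B.
Government spending 470 billion rupees: reserves +470B, deposits +470B.
Totals: Δreserves = +40B, Δdeposits = +448B.
Δrequired reserves = 2% × +448B = +8.96B.
Δexcess reserves = Δreserves − Δrequired = +40B − (+8.96B) = +31.04 billion.

+31.04 billion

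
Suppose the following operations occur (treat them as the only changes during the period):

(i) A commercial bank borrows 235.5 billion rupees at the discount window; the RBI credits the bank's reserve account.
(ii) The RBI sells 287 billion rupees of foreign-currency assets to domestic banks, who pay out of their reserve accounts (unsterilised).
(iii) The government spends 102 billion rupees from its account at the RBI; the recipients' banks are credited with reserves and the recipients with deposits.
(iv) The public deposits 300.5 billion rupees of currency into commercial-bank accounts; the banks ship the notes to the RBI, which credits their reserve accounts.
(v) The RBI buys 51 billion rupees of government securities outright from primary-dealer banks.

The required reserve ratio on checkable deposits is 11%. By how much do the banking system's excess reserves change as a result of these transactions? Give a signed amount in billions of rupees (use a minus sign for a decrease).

Discount-window loan 235.5 billion rupees: reserves +235.5B, deposits 0.
FX sale 287 billion rupees: reserves −287B, deposits 0.
Government spending 102 billion rupees: reserves +102B, deposits +102B.
Currency deposit 300.5 billion rupees: reserves +300.5B, deposits +300.5B.
OMO purchase (from banks) 51 billion rupees: reserves +51B, deposits 0.
Totals: Δreserves = +402B, Δdeposits = +402.5B.
Δrequired reserves = 11% × +402.5B = +44.275B.
Δexcess reserves = Δreserves − Δrequired = +402B − (+44.275B) = +357.725 billion.

+357.725 billion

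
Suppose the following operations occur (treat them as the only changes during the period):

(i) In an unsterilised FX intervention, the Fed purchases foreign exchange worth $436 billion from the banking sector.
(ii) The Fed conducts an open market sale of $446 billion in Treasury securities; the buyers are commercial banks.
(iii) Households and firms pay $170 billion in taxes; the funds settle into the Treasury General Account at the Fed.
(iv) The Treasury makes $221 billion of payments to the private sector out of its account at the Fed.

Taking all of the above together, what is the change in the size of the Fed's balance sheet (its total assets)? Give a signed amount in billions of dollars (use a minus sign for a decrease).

FX purchase $436 billion: a Fed asset is acquired → +$436B.
OMO sale (to banks) $446 billion: a Fed asset is shed → −$446B.
Government account inflow $170 billion: only the composition of liabilities changes → 0.
Government spending $221 billion: only the composition of liabilities changes → 0.
Net: 436 − 446 + 0 + 0 = -$10 billion.

-$10 billion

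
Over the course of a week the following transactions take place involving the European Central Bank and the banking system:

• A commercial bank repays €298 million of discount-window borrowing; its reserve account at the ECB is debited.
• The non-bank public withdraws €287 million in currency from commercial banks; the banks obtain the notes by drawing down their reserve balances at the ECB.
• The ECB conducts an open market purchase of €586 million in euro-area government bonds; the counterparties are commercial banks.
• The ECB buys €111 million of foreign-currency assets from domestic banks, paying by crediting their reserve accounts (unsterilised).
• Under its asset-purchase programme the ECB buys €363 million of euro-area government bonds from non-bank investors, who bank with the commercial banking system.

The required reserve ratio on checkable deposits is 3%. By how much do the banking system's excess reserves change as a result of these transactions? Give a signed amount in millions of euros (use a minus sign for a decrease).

+€472.72 million

Discount-window repayment €298 million: reserves −€298M, deposits 0.
Currency withdrawal €287 million: reserves −€287M, deposits −€287M.
OMO purchase (from banks) €586 million: reserves +€586M, deposits 0.
FX purchase €111 million: reserves +€111M, deposits 0.
Asset purchase (from non-banks) €363 million: reserves +€363M, deposits +€363M.
Totals: Δreserves = +€475M, Δdeposits = +€76M.
Δrequired reserves = 3% × +€76M = +€2.28M.
Δexcess reserves = Δreserves − Δrequired = +€475M − (+€2.28M) = +€472.72 million.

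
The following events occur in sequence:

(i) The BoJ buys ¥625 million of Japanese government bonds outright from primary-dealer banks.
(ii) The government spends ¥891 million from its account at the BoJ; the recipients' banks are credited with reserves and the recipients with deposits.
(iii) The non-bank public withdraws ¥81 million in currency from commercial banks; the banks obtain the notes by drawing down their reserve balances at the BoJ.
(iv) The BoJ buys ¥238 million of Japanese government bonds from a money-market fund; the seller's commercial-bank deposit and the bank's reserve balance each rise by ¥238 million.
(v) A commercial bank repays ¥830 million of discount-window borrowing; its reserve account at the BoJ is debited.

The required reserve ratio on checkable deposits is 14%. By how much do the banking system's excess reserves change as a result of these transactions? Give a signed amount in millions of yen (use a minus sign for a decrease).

+¥696.28 million

OMO purchase (from banks) ¥625 million: reserves +¥625M, deposits 0.
Government spending ¥891 million: reserves +¥891M, deposits +¥891M.
Currency withdrawal ¥81 million: reserves −¥81M, deposits −¥81M.
Asset purchase (from non-banks) ¥238 million: reserves +¥238M, deposits +¥238M.
Discount-window repayment ¥830 million: reserves −¥830M, deposits 0.
Totals: Δreserves = +¥843M, Δdeposits = +¥1048M.
Δrequired reserves = 14% × +¥1048M = +¥146.72M.
Δexcess reserves = Δreserves − Δrequired = +¥843M − (+¥146.72M) = +¥696.28 million.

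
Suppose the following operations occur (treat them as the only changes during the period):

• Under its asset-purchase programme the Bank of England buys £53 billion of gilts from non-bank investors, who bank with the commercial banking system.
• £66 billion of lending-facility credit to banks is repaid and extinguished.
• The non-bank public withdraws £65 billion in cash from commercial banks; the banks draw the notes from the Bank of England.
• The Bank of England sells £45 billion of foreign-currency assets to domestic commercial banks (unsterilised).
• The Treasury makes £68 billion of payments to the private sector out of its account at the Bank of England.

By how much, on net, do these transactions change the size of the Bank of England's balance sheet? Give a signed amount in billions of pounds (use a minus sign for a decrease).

Bank of England balance sheet:
  Assets:      Securities +£53B, Loans to banks −£66B, Foreign assets −£45B
  Liabilities: Bank reserves −£55B, Currency in circulation +£65B, Government deposits −£68B
Change in total Bank of England assets = -£58 billion.

-£58 billion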